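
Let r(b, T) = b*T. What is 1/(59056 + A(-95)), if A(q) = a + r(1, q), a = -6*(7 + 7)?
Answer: 1/58877 ≈ 1.6985e-5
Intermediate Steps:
r(b, T) = T*b
a = -84 (a = -6*14 = -84)
A(q) = -84 + q (A(q) = -84 + q*1 = -84 + q)
1/(59056 + A(-95)) = 1/(59056 + (-84 - 95)) = 1/(59056 - 179) = 1/58877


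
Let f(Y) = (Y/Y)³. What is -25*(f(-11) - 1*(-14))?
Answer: -375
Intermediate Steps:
f(Y) = 1 (f(Y) = 1³ = 1)
-25*(f(-11) - 1*(-14)) = -25*(1 - 1*(-14)) = -25*(1 + 14) = -25*15 = -375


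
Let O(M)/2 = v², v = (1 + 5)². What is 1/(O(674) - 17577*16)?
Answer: -1/278640 ≈ -3.5889e-6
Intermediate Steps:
v = 36 (v = 6² = 36)
O(M) = 2592 (O(M) = 2*36² = 2*1296 = 2592)
1/(O(674) - 17577*16) = 1/(2592 - 17577*16) = 1/(2592 - 281232) = 1/(-278640) = -1/278640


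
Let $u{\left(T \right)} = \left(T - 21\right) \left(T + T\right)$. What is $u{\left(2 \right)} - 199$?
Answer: $-275$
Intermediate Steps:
$u{\left(T \right)} = 2 T \left(-21 + T\right)$ ($u{\left(T \right)} = \left(-21 + T\right) 2 T = 2 T \left(-21 + T\right)$)
$u{\left(2 \right)} - 199 = 2 \cdot 2 \left(-21 + 2\right) - 199 = 2 \cdot 2 \left(-19\right) - 199 = -76 - 199 = -275$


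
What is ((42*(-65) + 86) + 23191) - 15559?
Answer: 4988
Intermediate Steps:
((42*(-65) + 86) + 23191) - 15559 = ((-2730 + 86) + 23191) - 15559 = (-2644 + 23191) - 15559 = 20547 - 15559 = 4988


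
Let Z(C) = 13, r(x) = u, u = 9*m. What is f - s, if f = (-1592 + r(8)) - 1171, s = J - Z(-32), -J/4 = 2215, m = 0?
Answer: 6110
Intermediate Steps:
u = 0 (u = 9*0 = 0)
r(x) = 0
J = -8860 (J = -4*2215 = -8860)
s = -8873 (s = -8860 - 1*13 = -8860 - 13 = -8873)
f = -2763 (f = (-1592 + 0) - 1171 = -1592 - 1171 = -2763)
f - s = -2763 - 1*(-8873) = -2763 + 8873 = 6110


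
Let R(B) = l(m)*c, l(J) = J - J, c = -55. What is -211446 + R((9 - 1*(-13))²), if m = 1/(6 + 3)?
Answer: -211446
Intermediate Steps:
m = ⅑ (m = 1/9 = ⅑ ≈ 0.11111)
l(J) = 0
R(B) = 0 (R(B) = 0*(-55) = 0)
-211446 + R((9 - 1*(-13))²) = -211446 + 0 = -211446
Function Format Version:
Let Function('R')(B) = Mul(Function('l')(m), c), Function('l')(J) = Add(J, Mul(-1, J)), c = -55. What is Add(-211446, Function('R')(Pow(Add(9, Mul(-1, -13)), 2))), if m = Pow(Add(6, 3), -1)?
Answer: -211446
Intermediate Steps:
m = Rational(1, 9) (m = Pow(9, -1) = Rational(1, 9) ≈ 0.11111)
Function('l')(J) = 0
Function('R')(B) = 0 (Function('R')(B) = Mul(0, -55) = 0)
Add(-211446, Function('R')(Pow(Add(9, Mul(-1, -13)), 2))) = Add(-211446, 0) = -211446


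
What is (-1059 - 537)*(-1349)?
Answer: 2153004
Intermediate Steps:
(-1059 - 537)*(-1349) = -1596*(-1349) = 2153004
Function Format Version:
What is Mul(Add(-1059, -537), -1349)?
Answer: 2153004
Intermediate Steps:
Mul(Add(-1059, -537), -1349) = Mul(-1596, -1349) = 2153004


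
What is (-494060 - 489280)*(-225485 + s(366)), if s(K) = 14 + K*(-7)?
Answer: 224233970220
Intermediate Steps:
s(K) = 14 - 7*K
(-494060 - 489280)*(-225485 + s(366)) = (-494060 - 489280)*(-225485 + (14 - 7*366)) = -983340*(-225485 + (14 - 2562)) = -983340*(-225485 - 2548) = -983340*(-228033) = 224233970220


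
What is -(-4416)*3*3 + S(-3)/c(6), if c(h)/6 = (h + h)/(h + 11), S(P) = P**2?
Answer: 317969/8 ≈ 39746.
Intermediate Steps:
c(h) = 12*h/(11 + h) (c(h) = 6*((h + h)/(h + 11)) = 6*((2*h)/(11 + h)) = 6*(2*h/(11 + h)) = 12*h/(11 + h))
-(-4416)*3*3 + S(-3)/c(6) = -(-4416)*3*3 + (-3)**2/((12*6/(11 + 6))) = -(-4416)*9 + 9/((12*6/17)) = -138*(-288) + 9/((12*6*(1/17))) = 39744 + 9/(72/17) = 39744 + 9*(17/72) = 39744 + 17/8 = 317969/8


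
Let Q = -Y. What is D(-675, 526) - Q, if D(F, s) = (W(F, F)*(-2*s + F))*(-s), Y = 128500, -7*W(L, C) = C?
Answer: 614070850/7 ≈ 8.7724e+7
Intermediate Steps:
W(L, C) = -C/7
D(F, s) = F*s*(F - 2*s)/7 (D(F, s) = ((-F/7)*(-2*s + F))*(-s) = ((-F/7)*(F - 2*s))*(-s) = (-F*(F - 2*s)/7)*(-s) = F*s*(F - 2*s)/7)
Q = -128500 (Q = -1*128500 = -128500)
D(-675, 526) - Q = (⅐)*(-675)*526*(-675 - 2*526) - 1*(-128500) = (⅐)*(-675)*526*(-675 - 1052) + 128500 = (⅐)*(-675)*526*(-1727) + 128500 = 613171350/7 + 128500 = 614070850/7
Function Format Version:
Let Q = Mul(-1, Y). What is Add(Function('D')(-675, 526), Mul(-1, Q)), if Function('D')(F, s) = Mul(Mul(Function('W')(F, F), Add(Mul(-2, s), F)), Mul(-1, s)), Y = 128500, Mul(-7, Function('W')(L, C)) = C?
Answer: Rational(614070850, 7) ≈ 8.7724e+7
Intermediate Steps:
Function('W')(L, C) = Mul(Rational(-1, 7), C)
Function('D')(F, s) = Mul(Rational(1, 7), F, s, Add(F, Mul(-2, s))) (Function('D')(F, s) = Mul(Mul(Mul(Rational(-1, 7), F), Add(Mul(-2, s), F)), Mul(-1, s)) = Mul(Mul(Mul(Rational(-1, 7), F), Add(F, Mul(-2, s))), Mul(-1, s)) = Mul(Mul(Rational(-1, 7), F, Add(F, Mul(-2, s))), Mul(-1, s)) = Mul(Rational(1, 7), F, s, Add(F, Mul(-2, s))))
Q = -128500 (Q = Mul(-1, 128500) = -128500)
Add(Function('D')(-675, 526), Mul(-1, Q)) = Add(Mul(Rational(1, 7), -675, 526, Add(-675, Mul(-2, 526))), Mul(-1, -128500)) = Add(Mul(Rational(1, 7), -675, 526, Add(-675, -1052)), 128500) = Add(Mul(Rational(1, 7), -675, 526, -1727), 128500) = Add(Rational(613171350, 7), 128500) = Rational(614070850, 7)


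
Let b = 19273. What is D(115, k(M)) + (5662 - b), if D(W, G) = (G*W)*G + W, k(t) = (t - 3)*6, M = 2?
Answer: -9356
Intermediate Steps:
k(t) = -18 + 6*t (k(t) = (-3 + t)*6 = -18 + 6*t)
D(W, G) = W + W*G**2 (D(W, G) = W*G**2 + W = W + W*G**2)
D(115, k(M)) + (5662 - b) = 115*(1 + (-18 + 6*2)**2) + (5662 - 1*19273) = 115*(1 + (-18 + 12)**2) + (5662 - 19273) = 115*(1 + (-6)**2) - 13611 = 115*(1 + 36) - 13611 = 115*37 - 13611 = 4255 - 13611 = -9356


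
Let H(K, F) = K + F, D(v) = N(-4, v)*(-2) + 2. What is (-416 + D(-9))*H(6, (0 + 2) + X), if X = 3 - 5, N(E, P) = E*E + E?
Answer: -2628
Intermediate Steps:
N(E, P) = E + E**2 (N(E, P) = E**2 + E = E + E**2)
X = -2
D(v) = -22 (D(v) = -4*(1 - 4)*(-2) + 2 = -4*(-3)*(-2) + 2 = 12*(-2) + 2 = -24 + 2 = -22)
H(K, F) = F + K
(-416 + D(-9))*H(6, (0 + 2) + X) = (-416 - 22)*(((0 + 2) - 2) + 6) = -438*((2 - 2) + 6) = -438*(0 + 6) = -438*6 = -2628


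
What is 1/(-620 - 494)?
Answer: -1/1114 ≈ -0.00089767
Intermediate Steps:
1/(-620 - 494) = 1/(-1114) = -1/1114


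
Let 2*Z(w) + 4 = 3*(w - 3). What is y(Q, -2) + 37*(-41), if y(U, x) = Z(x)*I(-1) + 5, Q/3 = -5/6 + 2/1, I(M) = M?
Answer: -3005/2 ≈ -1502.5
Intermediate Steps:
Q = 7/2 (Q = 3*(-5/6 + 2/1) = 3*(-5*1/6 + 2*1) = 3*(-5/6 + 2) = 3*(7/6) = 7/2 ≈ 3.5000)
Z(w) = -13/2 + 3*w/2 (Z(w) = -2 + (3*(w - 3))/2 = -2 + (3*(-3 + w))/2 = -2 + (-9 + 3*w)/2 = -2 + (-9/2 + 3*w/2) = -13/2 + 3*w/2)
y(U, x) = 23/2 - 3*x/2 (y(U, x) = (-13/2 + 3*x/2)*(-1) + 5 = (13/2 - 3*x/2) + 5 = 23/2 - 3*x/2)
y(Q, -2) + 37*(-41) = (23/2 - 3/2*(-2)) + 37*(-41) = (23/2 + 3) - 1517 = 29/2 - 1517 = -3005/2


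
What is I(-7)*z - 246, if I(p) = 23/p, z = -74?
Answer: -20/7 ≈ -2.8571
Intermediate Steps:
I(-7)*z - 246 = (23/(-7))*(-74) - 246 = (23*(-⅐))*(-74) - 246 = -23/7*(-74) - 246 = 1702/7 - 246 = -20/7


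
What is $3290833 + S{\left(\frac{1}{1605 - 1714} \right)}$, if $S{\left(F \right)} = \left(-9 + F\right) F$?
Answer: $\frac{39098387855}{11881} \approx 3.2908 \cdot 10^{6}$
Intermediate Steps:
$S{\left(F \right)} = F \left(-9 + F\right)$
$3290833 + S{\left(\frac{1}{1605 - 1714} \right)} = 3290833 + \frac{-9 + \frac{1}{1605 - 1714}}{1605 - 1714} = 3290833 + \frac{-9 + \frac{1}{-109}}{-109} = 3290833 - \frac{-9 - \frac{1}{109}}{109} = 3290833 - - \frac{982}{11881} = 3290833 + \frac{982}{11881} = \frac{39098387855}{11881}$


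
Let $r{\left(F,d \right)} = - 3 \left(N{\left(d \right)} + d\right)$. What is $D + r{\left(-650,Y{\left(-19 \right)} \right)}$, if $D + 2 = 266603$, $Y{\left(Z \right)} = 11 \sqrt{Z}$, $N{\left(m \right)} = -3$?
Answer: $266610 - 33 i \sqrt{19} \approx 2.6661 \cdot 10^{5} - 143.84 i$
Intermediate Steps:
$r{\left(F,d \right)} = 9 - 3 d$ ($r{\left(F,d \right)} = - 3 \left(-3 + d\right) = 9 - 3 d$)
$D = 266601$ ($D = -2 + 266603 = 266601$)
$D + r{\left(-650,Y{\left(-19 \right)} \right)} = 266601 + \left(9 - 3 \cdot 11 \sqrt{-19}\right) = 266601 + \left(9 - 3 \cdot 11 i \sqrt{19}\right) = 266601 + \left(9 - 33 i \sqrt{19}\right) = 266610 - 33 i \sqrt{19}$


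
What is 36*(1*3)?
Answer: 108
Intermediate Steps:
36*(1*3) = 36*3 = 108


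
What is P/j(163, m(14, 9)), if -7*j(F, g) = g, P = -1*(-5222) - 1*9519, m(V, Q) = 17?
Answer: 30079/17 ≈ 1769.4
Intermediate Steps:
P = -4297 (P = 5222 - 9519 = -4297)
j(F, g) = -g/7
P/j(163, m(14, 9)) = -4297/((-⅐*17)) = -4297/(-17/7) = -4297*(-7/17) = 30079/17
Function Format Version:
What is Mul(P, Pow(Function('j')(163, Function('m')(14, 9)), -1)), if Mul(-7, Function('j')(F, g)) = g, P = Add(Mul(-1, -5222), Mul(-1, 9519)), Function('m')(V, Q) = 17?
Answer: Rational(30079, 17) ≈ 1769.4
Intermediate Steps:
P = -4297 (P = Add(5222, -9519) = -4297)
Function('j')(F, g) = Mul(Rational(-1, 7), g)
Mul(P, Pow(Function('j')(163, Function('m')(14, 9)), -1)) = Mul(-4297, Pow(Mul(Rational(-1, 7), 17), -1)) = Mul(-4297, Pow(Rational(-17, 7), -1)) = Mul(-4297, Rational(-7, 17)) = Rational(30079, 17)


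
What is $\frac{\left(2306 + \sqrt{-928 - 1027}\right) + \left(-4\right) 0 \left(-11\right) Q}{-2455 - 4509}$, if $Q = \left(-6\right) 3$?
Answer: $- \frac{1153}{3482} - \frac{i \sqrt{1955}}{6964} \approx -0.33113 - 0.0063491 i$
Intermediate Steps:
$Q = -18$
$\frac{\left(2306 + \sqrt{-928 - 1027}\right) + \left(-4\right) 0 \left(-11\right) Q}{-2455 - 4509} = \frac{\left(2306 + \sqrt{-928 - 1027}\right) + \left(-4\right) 0 \left(-11\right) \left(-18\right)}{-2455 - 4509} = \frac{\left(2306 + \sqrt{-1955}\right) + 0 \left(-11\right) \left(-18\right)}{-6964} = \left(\left(2306 + i \sqrt{1955}\right) + 0 \left(-18\right)\right) \left(- \frac{1}{6964}\right) = \left(\left(2306 + i \sqrt{1955}\right) + 0\right) \left(- \frac{1}{6964}\right) = \left(2306 + i \sqrt{1955}\right) \left(- \frac{1}{6964}\right) = - \frac{1153}{3482} - \frac{i \sqrt{1955}}{6964}$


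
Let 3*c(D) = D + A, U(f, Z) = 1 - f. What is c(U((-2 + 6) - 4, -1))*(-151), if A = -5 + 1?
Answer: 151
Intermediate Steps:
A = -4
c(D) = -4/3 + D/3 (c(D) = (D - 4)/3 = (-4 + D)/3 = -4/3 + D/3)
c(U((-2 + 6) - 4, -1))*(-151) = (-4/3 + (1 - ((-2 + 6) - 4))/3)*(-151) = (-4/3 + (1 - (4 - 4))/3)*(-151) = (-4/3 + (1 - 1*0)/3)*(-151) = (-4/3 + (1 + 0)/3)*(-151) = (-4/3 + (⅓)*1)*(-151) = (-4/3 + ⅓)*(-151) = -1*(-151) = 151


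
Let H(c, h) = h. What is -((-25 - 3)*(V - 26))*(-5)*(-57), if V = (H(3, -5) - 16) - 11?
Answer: -462840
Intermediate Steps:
V = -32 (V = (-5 - 16) - 11 = -21 - 11 = -32)
-((-25 - 3)*(V - 26))*(-5)*(-57) = -((-25 - 3)*(-32 - 26))*(-5)*(-57) = --28*(-58)*(-5)*(-57) = -1624*(-5)*(-57) = -(-8120)*(-57) = -1*462840 = -462840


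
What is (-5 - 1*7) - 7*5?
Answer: -47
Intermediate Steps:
(-5 - 1*7) - 7*5 = (-5 - 7) - 35 = -12 - 35 = -47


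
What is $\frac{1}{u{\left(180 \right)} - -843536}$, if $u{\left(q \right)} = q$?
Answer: $\frac{1}{843716} \approx 1.1852 \cdot 10^{-6}$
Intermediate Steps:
$\frac{1}{u{\left(180 \right)} - -843536} = \frac{1}{180 - -843536} = \frac{1}{180 + 843536} = \frac{1}{843716}$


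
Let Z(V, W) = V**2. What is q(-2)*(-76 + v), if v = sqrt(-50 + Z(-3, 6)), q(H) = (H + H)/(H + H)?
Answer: -76 + I*sqrt(41) ≈ -76.0 + 6.4031*I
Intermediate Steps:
q(H) = 1 (q(H) = (2*H)/((2*H)) = (2*H)*(1/(2*H)) = 1)
v = I*sqrt(41) (v = sqrt(-50 + (-3)**2) = sqrt(-50 + 9) = sqrt(-41) = I*sqrt(41) ≈ 6.4031*I)
q(-2)*(-76 + v) = 1*(-76 + I*sqrt(41)) = -76 + I*sqrt(41)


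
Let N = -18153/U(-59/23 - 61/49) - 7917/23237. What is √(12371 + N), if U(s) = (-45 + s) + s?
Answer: √24146361078684797089547/1378023811 ≈ 112.76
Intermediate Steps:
U(s) = -45 + 2*s
N = 474923059296/1378023811 (N = -18153/(-45 + 2*(-59/23 - 61/49)) - 7917/23237 = -18153/(-45 + 2*(-4294/1127)) - 7917/23237 = -18153/(-45 - 8588/1127) - 7917/23237 = -18153/(-59303/1127) - 7917/23237 = -18153*(-1127/59303) - 7917/23237 = 20458431/59303 - 7917/23237 = 474923059296/1378023811 ≈ 344.64)
√(12371 + N) = √(12371 + 474923059296/1378023811) = √(17522455625177/1378023811) = √24146361078684797089547/1378023811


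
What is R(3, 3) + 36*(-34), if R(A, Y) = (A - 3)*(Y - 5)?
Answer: -1224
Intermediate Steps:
R(A, Y) = (-5 + Y)*(-3 + A) (R(A, Y) = (-3 + A)*(-5 + Y) = (-5 + Y)*(-3 + A))
R(3, 3) + 36*(-34) = (15 - 5*3 - 3*3 + 3*3) + 36*(-34) = (15 - 15 - 9 + 9) - 1224 = 0 - 1224 = -1224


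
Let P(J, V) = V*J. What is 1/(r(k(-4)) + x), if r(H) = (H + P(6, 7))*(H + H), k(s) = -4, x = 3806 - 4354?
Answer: -1/852 ≈ -0.0011737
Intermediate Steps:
P(J, V) = J*V
x = -548
r(H) = 2*H*(42 + H) (r(H) = (H + 6*7)*(H + H) = (H + 42)*(2*H) = (42 + H)*(2*H) = 2*H*(42 + H))
1/(r(k(-4)) + x) = 1/(2*(-4)*(42 - 4) - 548) = 1/(2*(-4)*38 - 548) = 1/(-304 - 548) = 1/(-852) = -1/852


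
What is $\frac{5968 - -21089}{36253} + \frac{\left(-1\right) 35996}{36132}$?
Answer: $- \frac{81834866}{327473349} \approx -0.2499$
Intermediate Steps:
$\frac{5968 - -21089}{36253} + \frac{\left(-1\right) 35996}{36132} = \left(5968 + 21089\right) \frac{1}{36253} - \frac{8999}{9033} = 27057 \cdot \frac{1}{36253} - \frac{8999}{9033} = \frac{27057}{36253} - \frac{8999}{9033} = - \frac{81834866}{327473349}$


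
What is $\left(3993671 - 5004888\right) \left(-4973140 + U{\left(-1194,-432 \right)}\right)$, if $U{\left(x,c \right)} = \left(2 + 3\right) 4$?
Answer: $5028903487040$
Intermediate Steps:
$U{\left(x,c \right)} = 20$ ($U{\left(x,c \right)} = 5 \cdot 4 = 20$)
$\left(3993671 - 5004888\right) \left(-4973140 + U{\left(-1194,-432 \right)}\right) = \left(3993671 - 5004888\right) \left(-4973140 + 20\right) = \left(-1011217\right) \left(-4973120\right) = 5028903487040$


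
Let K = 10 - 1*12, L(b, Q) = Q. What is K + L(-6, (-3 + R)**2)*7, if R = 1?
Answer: 26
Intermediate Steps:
K = -2 (K = 10 - 12 = -2)
K + L(-6, (-3 + R)**2)*7 = -2 + (-3 + 1)**2*7 = -2 + (-2)**2*7 = -2 + 4*7 = -2 + 28 = 26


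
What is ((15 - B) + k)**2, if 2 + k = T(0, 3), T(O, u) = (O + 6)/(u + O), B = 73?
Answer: 3364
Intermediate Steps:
T(O, u) = (6 + O)/(O + u)
k = 0 (k = -2 + (6 + 0)/(0 + 3) = -2 + 6/3 = -2 + (1/3)*6 = -2 + 2 = 0)
((15 - B) + k)**2 = ((15 - 1*73) + 0)**2 = ((15 - 73) + 0)**2 = (-58 + 0)**2 = (-58)**2 = 3364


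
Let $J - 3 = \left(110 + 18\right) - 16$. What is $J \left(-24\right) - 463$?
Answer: $-3223$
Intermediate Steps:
$J = 115$ ($J = 3 + \left(\left(110 + 18\right) - 16\right) = 3 + \left(128 - 16\right) = 3 + 112 = 115$)
$J \left(-24\right) - 463 = 115 \left(-24\right) - 463 = -2760 - 463 = -3223$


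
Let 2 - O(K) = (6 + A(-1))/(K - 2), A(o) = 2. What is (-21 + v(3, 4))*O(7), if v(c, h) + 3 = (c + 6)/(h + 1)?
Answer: -222/25 ≈ -8.8800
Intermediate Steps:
v(c, h) = -3 + (6 + c)/(1 + h) (v(c, h) = -3 + (c + 6)/(h + 1) = -3 + (6 + c)/(1 + h))
O(K) = 2 - 8/(-2 + K) (O(K) = 2 - (6 + 2)/(K - 2) = 2 - 8/(-2 + K))
(-21 + v(3, 4))*O(7) = (-21 + (3 + 3 - 3*4)/(1 + 4))*(2*(-6 + 7)/(-2 + 7)) = (-21 + (3 + 3 - 12)/5)*(2*1/5) = (-21 + (⅕)*(-6))*(2*(⅕)*1) = (-21 - 6/5)*(⅖) = -111/5*⅖ = -222/25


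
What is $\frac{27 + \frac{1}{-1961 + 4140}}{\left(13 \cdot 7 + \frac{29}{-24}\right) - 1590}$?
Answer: $- \frac{1412016}{78454895} \approx -0.017998$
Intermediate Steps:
$\frac{27 + \frac{1}{-1961 + 4140}}{\left(13 \cdot 7 + \frac{29}{-24}\right) - 1590} = \frac{27 + \frac{1}{2179}}{\left(91 + 29 \left(- \frac{1}{24}\right)\right) - 1590} = \frac{27 + \frac{1}{2179}}{\left(91 - \frac{29}{24}\right) - 1590} = \frac{58834}{2179 \left(\frac{2155}{24} - 1590\right)} = \frac{58834}{2179 \left(- \frac{36005}{24}\right)} = \frac{58834}{2179} \left(- \frac{24}{36005}\right) = - \frac{1412016}{78454895}$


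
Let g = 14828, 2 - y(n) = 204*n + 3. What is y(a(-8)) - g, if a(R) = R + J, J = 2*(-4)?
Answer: -11565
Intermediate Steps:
J = -8
a(R) = -8 + R (a(R) = R - 8 = -8 + R)
y(n) = -1 - 204*n (y(n) = 2 - (204*n + 3) = 2 - (3 + 204*n) = 2 + (-3 - 204*n) = -1 - 204*n)
y(a(-8)) - g = (-1 - 204*(-8 - 8)) - 1*14828 = (-1 - 204*(-16)) - 14828 = (-1 + 3264) - 14828 = 3263 - 14828 = -11565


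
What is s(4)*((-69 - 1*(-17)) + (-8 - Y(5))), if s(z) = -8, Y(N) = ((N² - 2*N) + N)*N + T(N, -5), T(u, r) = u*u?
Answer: 1480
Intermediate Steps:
T(u, r) = u²
Y(N) = N² + N*(N² - N) (Y(N) = ((N² - 2*N) + N)*N + N² = (N² - N)*N + N² = N*(N² - N) + N² = N² + N*(N² - N))
s(4)*((-69 - 1*(-17)) + (-8 - Y(5))) = -8*((-69 - 1*(-17)) + (-8 - 1*5³)) = -8*((-69 + 17) + (-8 - 1*125)) = -8*(-52 + (-8 - 125)) = -8*(-52 - 133) = -8*(-185) = 1480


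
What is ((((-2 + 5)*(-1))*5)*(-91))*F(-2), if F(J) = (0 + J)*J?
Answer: 5460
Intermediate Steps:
F(J) = J**2 (F(J) = J*J = J**2)
((((-2 + 5)*(-1))*5)*(-91))*F(-2) = ((((-2 + 5)*(-1))*5)*(-91))*(-2)**2 = (((3*(-1))*5)*(-91))*4 = (-3*5*(-91))*4 = -15*(-91)*4 = 1365*4 = 5460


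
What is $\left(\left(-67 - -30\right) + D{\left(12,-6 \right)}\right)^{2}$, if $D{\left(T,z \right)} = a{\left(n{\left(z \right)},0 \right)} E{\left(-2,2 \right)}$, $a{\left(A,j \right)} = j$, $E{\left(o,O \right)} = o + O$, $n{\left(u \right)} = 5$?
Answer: $1369$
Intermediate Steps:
$E{\left(o,O \right)} = O + o$
$D{\left(T,z \right)} = 0$ ($D{\left(T,z \right)} = 0 \left(2 - 2\right) = 0 \cdot 0 = 0$)
$\left(\left(-67 - -30\right) + D{\left(12,-6 \right)}\right)^{2} = \left(\left(-67 - -30\right) + 0\right)^{2} = \left(\left(-67 + 30\right) + 0\right)^{2} = \left(-37 + 0\right)^{2} = \left(-37\right)^{2} = 1369$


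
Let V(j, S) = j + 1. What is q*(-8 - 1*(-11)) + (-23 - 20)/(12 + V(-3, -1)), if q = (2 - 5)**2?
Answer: 227/10 ≈ 22.700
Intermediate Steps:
V(j, S) = 1 + j
q = 9 (q = (-3)**2 = 9)
q*(-8 - 1*(-11)) + (-23 - 20)/(12 + V(-3, -1)) = 9*(-8 - 1*(-11)) + (-23 - 20)/(12 + (1 - 3)) = 9*(-8 + 11) - 43/(12 - 2) = 9*3 - 43/10 = 27 - 43*1/10 = 27 - 43/10 = 227/10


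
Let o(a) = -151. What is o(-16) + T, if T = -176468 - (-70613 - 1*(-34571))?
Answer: -140577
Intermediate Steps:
T = -140426 (T = -176468 - (-70613 + 34571) = -176468 - 1*(-36042) = -176468 + 36042 = -140426)
o(-16) + T = -151 - 140426 = -140577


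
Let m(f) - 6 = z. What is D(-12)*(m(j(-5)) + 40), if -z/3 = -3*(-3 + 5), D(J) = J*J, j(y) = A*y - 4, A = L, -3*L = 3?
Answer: 9216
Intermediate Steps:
L = -1 (L = -⅓*3 = -1)
A = -1
j(y) = -4 - y (j(y) = -y - 4 = -4 - y)
D(J) = J²
z = 18 (z = -(-9)*(-3 + 5) = -(-9)*2 = -3*(-6) = 18)
m(f) = 24 (m(f) = 6 + 18 = 24)
D(-12)*(m(j(-5)) + 40) = (-12)²*(24 + 40) = 144*64 = 9216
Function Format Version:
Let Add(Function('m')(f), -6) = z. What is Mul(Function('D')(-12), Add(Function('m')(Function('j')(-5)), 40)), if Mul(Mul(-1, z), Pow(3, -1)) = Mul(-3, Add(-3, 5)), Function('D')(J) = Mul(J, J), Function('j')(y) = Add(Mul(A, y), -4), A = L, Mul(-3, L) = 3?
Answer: 9216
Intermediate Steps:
L = -1 (L = Mul(Rational(-1, 3), 3) = -1)
A = -1
Function('j')(y) = Add(-4, Mul(-1, y)) (Function('j')(y) = Add(Mul(-1, y), -4) = Add(-4, Mul(-1, y)))
Function('D')(J) = Pow(J, 2)
z = 18 (z = Mul(-3, Mul(-3, Add(-3, 5))) = Mul(-3, Mul(-3, 2)) = Mul(-3, -6) = 18)
Function('m')(f) = 24 (Function('m')(f) = Add(6, 18) = 24)
Mul(Function('D')(-12), Add(Function('m')(Function('j')(-5)), 40)) = Mul(Pow(-12, 2), Add(24, 40)) = Mul(144, 64) = 9216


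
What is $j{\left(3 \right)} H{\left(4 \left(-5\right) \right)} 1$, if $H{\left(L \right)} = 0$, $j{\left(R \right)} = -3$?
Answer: $0$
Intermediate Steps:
$j{\left(3 \right)} H{\left(4 \left(-5\right) \right)} 1 = \left(-3\right) 0 \cdot 1 = 0 \cdot 1 = 0$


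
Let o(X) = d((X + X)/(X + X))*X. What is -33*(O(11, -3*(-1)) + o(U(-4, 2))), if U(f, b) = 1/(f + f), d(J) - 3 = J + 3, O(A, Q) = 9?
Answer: -2145/8 ≈ -268.13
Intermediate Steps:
d(J) = 6 + J (d(J) = 3 + (J + 3) = 3 + (3 + J) = 6 + J)
U(f, b) = 1/(2*f)
o(X) = 7*X (o(X) = (6 + (X + X)/(X + X))*X = (6 + (2*X)/((2*X)))*X = (6 + (2*X)*(1/(2*X)))*X = (6 + 1)*X = 7*X)
-33*(O(11, -3*(-1)) + o(U(-4, 2))) = -33*(9 + 7*((½)/(-4))) = -33*(9 + 7*((½)*(-¼))) = -33*(9 + 7*(-⅛)) = -33*(9 - 7/8) = -33*65/8 = -2145/8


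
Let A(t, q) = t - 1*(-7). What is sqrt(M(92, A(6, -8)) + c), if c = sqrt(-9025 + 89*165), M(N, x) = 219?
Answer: sqrt(219 + 2*sqrt(1415)) ≈ 17.153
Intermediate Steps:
A(t, q) = 7 + t (A(t, q) = t + 7 = 7 + t)
c = 2*sqrt(1415) (c = sqrt(-9025 + 14685) = sqrt(5660) = 2*sqrt(1415) ≈ 75.233)
sqrt(M(92, A(6, -8)) + c) = sqrt(219 + 2*sqrt(1415))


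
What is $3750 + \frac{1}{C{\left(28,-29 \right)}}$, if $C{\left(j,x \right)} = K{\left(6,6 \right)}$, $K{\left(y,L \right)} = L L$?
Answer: $\frac{135001}{36} \approx 3750.0$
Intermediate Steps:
$K{\left(y,L \right)} = L^{2}$
$C{\left(j,x \right)} = 36$ ($C{\left(j,x \right)} = 6^{2} = 36$)
$3750 + \frac{1}{C{\left(28,-29 \right)}} = 3750 + \frac{1}{36} = \frac{135001}{36}$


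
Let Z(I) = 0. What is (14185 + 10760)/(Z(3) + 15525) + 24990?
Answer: 25866313/1035 ≈ 24992.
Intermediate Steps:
(14185 + 10760)/(Z(3) + 15525) + 24990 = (14185 + 10760)/(0 + 15525) + 24990 = 24945/15525 + 24990 = 24945*(1/15525) + 24990 = 1663/1035 + 24990 = 25866313/1035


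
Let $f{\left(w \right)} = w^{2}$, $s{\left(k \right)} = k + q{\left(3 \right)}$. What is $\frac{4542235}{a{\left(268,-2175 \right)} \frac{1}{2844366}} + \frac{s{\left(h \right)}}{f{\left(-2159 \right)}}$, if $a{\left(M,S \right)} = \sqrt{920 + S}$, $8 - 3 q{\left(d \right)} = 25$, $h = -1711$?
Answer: $- \frac{5150}{13983843} - \frac{2583955759602 i \sqrt{1255}}{251} \approx -0.00036828 - 3.647 \cdot 10^{11} i$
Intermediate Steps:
$q{\left(d \right)} = - \frac{17}{3}$ ($q{\left(d \right)} = \frac{8}{3} - \frac{25}{3} = - \frac{17}{3}$)
$s{\left(k \right)} = - \frac{17}{3} + k$ ($s{\left(k \right)} = k - \frac{17}{3} = - \frac{17}{3} + k$)
$\frac{4542235}{a{\left(268,-2175 \right)} \frac{1}{2844366}} + \frac{s{\left(h \right)}}{f{\left(-2159 \right)}} = \frac{4542235}{\sqrt{920 - 2175} \cdot \frac{1}{2844366}} + \frac{- \frac{17}{3} - 1711}{\left(-2159\right)^{2}} = \frac{4542235}{\sqrt{-1255} \cdot \frac{1}{2844366}} - \frac{5150}{3 \cdot 4661281} = \frac{4542235}{i \sqrt{1255} \cdot \frac{1}{2844366}} - \frac{5150}{13983843} = \frac{4542235}{\frac{1}{2844366} i \sqrt{1255}} - \frac{5150}{13983843} = 4542235 \left(- \frac{2844366 i \sqrt{1255}}{1255}\right) - \frac{5150}{13983843} = - \frac{2583955759602 i \sqrt{1255}}{251} - \frac{5150}{13983843} = - \frac{5150}{13983843} - \frac{2583955759602 i \sqrt{1255}}{251}$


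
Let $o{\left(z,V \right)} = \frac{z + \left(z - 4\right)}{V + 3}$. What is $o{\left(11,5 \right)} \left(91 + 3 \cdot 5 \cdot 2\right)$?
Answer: $\frac{1089}{4} \approx 272.25$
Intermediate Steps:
$o{\left(z,V \right)} = \frac{-4 + 2 z}{3 + V}$ ($o{\left(z,V \right)} = \frac{z + \left(-4 + z\right)}{3 + V} = \frac{-4 + 2 z}{3 + V}$)
$o{\left(11,5 \right)} \left(91 + 3 \cdot 5 \cdot 2\right) = \frac{2 \left(-2 + 11\right)}{3 + 5} \left(91 + 3 \cdot 5 \cdot 2\right) = 2 \cdot \frac{1}{8} \cdot 9 \left(91 + 15 \cdot 2\right) = 2 \cdot \frac{1}{8} \cdot 9 \left(91 + 30\right) = \frac{9}{4} \cdot 121 = \frac{1089}{4}$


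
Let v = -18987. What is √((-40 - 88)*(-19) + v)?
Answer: I*√16555 ≈ 128.67*I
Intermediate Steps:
√((-40 - 88)*(-19) + v) = √((-40 - 88)*(-19) - 18987) = √(-128*(-19) - 18987) = √(2432 - 18987) = √(-16555) = I*√16555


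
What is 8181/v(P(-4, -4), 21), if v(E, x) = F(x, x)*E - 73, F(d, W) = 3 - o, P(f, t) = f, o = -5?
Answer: -2727/35 ≈ -77.914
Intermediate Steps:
F(d, W) = 8 (F(d, W) = 3 - 1*(-5) = 3 + 5 = 8)
v(E, x) = -73 + 8*E (v(E, x) = 8*E - 73 = -73 + 8*E)
8181/v(P(-4, -4), 21) = 8181/(-73 + 8*(-4)) = 8181/(-73 - 32) = 8181/(-105) = 8181*(-1/105) = -2727/35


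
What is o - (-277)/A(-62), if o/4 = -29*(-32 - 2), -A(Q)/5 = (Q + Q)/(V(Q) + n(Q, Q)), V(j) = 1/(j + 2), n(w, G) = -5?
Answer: 146633423/37200 ≈ 3941.8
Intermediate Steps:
V(j) = 1/(2 + j)
A(Q) = -10*Q/(-5 + 1/(2 + Q)) (A(Q) = -5*(Q + Q)/(1/(2 + Q) - 5) = -5*2*Q/(-5 + 1/(2 + Q)) = -10*Q/(-5 + 1/(2 + Q)))
o = 3944 (o = 4*(-29*(-32 - 2)) = 4*(-29*(-34)) = 4*986 = 3944)
o - (-277)/A(-62) = 3944 - (-277)/(10*(-62)*(2 - 62)/(9 + 5*(-62))) = 3944 - (-277)/(10*(-62)*(-60)/(9 - 310)) = 3944 - (-277)/(10*(-62)*(-60)/(-301)) = 3944 - (-277)/(10*(-62)*(-1/301)*(-60)) = 3944 - (-277)/(-37200/301) = 3944 - (-277)*(-301)/37200 = 3944 - 1*83377/37200 = 3944 - 83377/37200 = 146633423/37200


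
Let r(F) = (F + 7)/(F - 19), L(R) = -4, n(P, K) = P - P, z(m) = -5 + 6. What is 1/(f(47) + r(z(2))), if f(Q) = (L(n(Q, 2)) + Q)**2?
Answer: 9/16637 ≈ 0.00054096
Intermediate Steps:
z(m) = 1
n(P, K) = 0
r(F) = (7 + F)/(-19 + F)
f(Q) = (-4 + Q)**2
1/(f(47) + r(z(2))) = 1/((-4 + 47)**2 + (7 + 1)/(-19 + 1)) = 1/(43**2 + 8/(-18)) = 1/(1849 - 1/18*8) = 1/(1849 - 4/9) = 1/(16637/9) = 9/16637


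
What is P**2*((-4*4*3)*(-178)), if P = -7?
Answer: 418656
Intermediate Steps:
P**2*((-4*4*3)*(-178)) = (-7)**2*((-4*4*3)*(-178)) = 49*(-16*3*(-178)) = 49*(-48*(-178)) = 49*8544 = 418656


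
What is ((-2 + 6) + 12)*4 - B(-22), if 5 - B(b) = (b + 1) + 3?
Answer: 41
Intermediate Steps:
B(b) = 1 - b (B(b) = 5 - ((b + 1) + 3) = 5 - ((1 + b) + 3) = 5 - (4 + b) = 5 + (-4 - b) = 1 - b)
((-2 + 6) + 12)*4 - B(-22) = ((-2 + 6) + 12)*4 - (1 - 1*(-22)) = (4 + 12)*4 - (1 + 22) = 16*4 - 1*23 = 64 - 23 = 41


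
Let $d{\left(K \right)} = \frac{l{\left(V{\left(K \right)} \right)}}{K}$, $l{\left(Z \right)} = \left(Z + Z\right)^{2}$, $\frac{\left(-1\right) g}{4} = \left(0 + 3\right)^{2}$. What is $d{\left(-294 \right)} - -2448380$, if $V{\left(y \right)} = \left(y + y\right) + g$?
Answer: $\frac{119711036}{49} \approx 2.4431 \cdot 10^{6}$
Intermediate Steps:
$g = -36$ ($g = - 4 \left(0 + 3\right)^{2} = - 4 \cdot 3^{2} = \left(-4\right) 9 = -36$)
$V{\left(y \right)} = -36 + 2 y$ ($V{\left(y \right)} = \left(y + y\right) - 36 = 2 y - 36 = -36 + 2 y$)
$l{\left(Z \right)} = 4 Z^{2}$ ($l{\left(Z \right)} = \left(2 Z\right)^{2} = 4 Z^{2}$)
$d{\left(K \right)} = \frac{4 \left(-36 + 2 K\right)^{2}}{K}$
$d{\left(-294 \right)} - -2448380 = \frac{16 \left(-18 - 294\right)^{2}}{-294} - -2448380 = 16 \left(- \frac{1}{294}\right) \left(-312\right)^{2} + 2448380 = 16 \left(- \frac{1}{294}\right) 97344 + 2448380 = - \frac{259584}{49} + 2448380 = \frac{119711036}{49}$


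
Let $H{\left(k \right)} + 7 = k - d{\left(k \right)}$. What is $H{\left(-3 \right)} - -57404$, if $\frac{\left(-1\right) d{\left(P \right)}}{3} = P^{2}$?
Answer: $57421$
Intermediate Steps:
$d{\left(P \right)} = - 3 P^{2}$
$H{\left(k \right)} = -7 + k + 3 k^{2}$ ($H{\left(k \right)} = -7 + \left(k - - 3 k^{2}\right) = -7 + \left(k + 3 k^{2}\right) = -7 + k + 3 k^{2}$)
$H{\left(-3 \right)} - -57404 = \left(-7 - 3 + 3 \left(-3\right)^{2}\right) - -57404 = \left(-7 - 3 + 3 \cdot 9\right) + 57404 = \left(-7 - 3 + 27\right) + 57404 = 17 + 57404 = 57421$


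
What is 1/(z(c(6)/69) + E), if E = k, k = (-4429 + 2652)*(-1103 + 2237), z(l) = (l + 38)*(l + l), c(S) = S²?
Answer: -529/1065976158 ≈ -4.9626e-7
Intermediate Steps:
z(l) = 2*l*(38 + l) (z(l) = (38 + l)*(2*l) = 2*l*(38 + l))
k = -2015118 (k = -1777*1134 = -2015118)
E = -2015118
1/(z(c(6)/69) + E) = 1/(2*(6²/69)*(38 + 6²/69) - 2015118) = 1/(2*(36*(1/69))*(38 + 36*(1/69)) - 2015118) = 1/(2*(12/23)*(38 + 12/23) - 2015118) = 1/(2*(12/23)*(886/23) - 2015118) = 1/(21264/529 - 2015118) = 1/(-1065976158/529) = -529/1065976158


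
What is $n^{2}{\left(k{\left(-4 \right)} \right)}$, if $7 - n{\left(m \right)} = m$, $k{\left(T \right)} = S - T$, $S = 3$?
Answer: $0$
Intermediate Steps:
$k{\left(T \right)} = 3 - T$
$n{\left(m \right)} = 7 - m$
$n^{2}{\left(k{\left(-4 \right)} \right)} = \left(7 - \left(3 - -4\right)\right)^{2} = \left(7 - \left(3 + 4\right)\right)^{2} = \left(7 - 7\right)^{2} = 0^{2} = 0$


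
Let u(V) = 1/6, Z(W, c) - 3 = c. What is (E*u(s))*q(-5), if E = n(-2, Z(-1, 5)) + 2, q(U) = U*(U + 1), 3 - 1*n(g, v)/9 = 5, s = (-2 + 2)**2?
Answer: -160/3 ≈ -53.333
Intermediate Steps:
s = 0 (s = 0**2 = 0)
Z(W, c) = 3 + c
n(g, v) = -18 (n(g, v) = 27 - 9*5 = 27 - 45 = -18)
q(U) = U*(1 + U)
u(V) = 1/6
E = -16 (E = -18 + 2 = -16)
(E*u(s))*q(-5) = (-16*1/6)*(-5*(1 - 5)) = -(-40)*(-4)/3 = -8/3*20 = -160/3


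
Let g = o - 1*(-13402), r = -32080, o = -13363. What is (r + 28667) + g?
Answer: -3374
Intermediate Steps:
g = 39 (g = -13363 - 1*(-13402) = -13363 + 13402 = 39)
(r + 28667) + g = (-32080 + 28667) + 39 = -3413 + 39 = -3374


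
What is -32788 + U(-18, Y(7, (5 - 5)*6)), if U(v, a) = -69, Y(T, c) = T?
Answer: -32857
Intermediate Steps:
-32788 + U(-18, Y(7, (5 - 5)*6)) = -32788 - 69 = -32857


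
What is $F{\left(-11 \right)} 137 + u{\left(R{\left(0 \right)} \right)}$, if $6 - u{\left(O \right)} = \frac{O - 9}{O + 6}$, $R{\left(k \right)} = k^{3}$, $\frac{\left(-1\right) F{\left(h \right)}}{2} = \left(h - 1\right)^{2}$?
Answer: $- \frac{78897}{2} \approx -39449.0$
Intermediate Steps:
$F{\left(h \right)} = - 2 \left(-1 + h\right)^{2}$ ($F{\left(h \right)} = - 2 \left(h - 1\right)^{2} = - 2 \left(-1 + h\right)^{2}$)
$u{\left(O \right)} = 6 - \frac{-9 + O}{6 + O}$ ($u{\left(O \right)} = 6 - \frac{O - 9}{O + 6} = 6 - \frac{-9 + O}{6 + O}$)
$F{\left(-11 \right)} 137 + u{\left(R{\left(0 \right)} \right)} = - 2 \left(-1 - 11\right)^{2} \cdot 137 + \frac{5 \left(9 + 0^{3}\right)}{6 + 0^{3}} = - 2 \left(-12\right)^{2} \cdot 137 + \frac{5 \left(9 + 0\right)}{6 + 0} = \left(-2\right) 144 \cdot 137 + 5 \cdot \frac{1}{6} \cdot 9 = \left(-288\right) 137 + 5 \cdot \frac{1}{6} \cdot 9 = -39456 + \frac{15}{2} = - \frac{78897}{2}$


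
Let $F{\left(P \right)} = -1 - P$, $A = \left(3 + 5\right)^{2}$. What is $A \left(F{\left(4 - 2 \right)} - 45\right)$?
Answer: $-3072$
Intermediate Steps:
$A = 64$ ($A = 8^{2} = 64$)
$A \left(F{\left(4 - 2 \right)} - 45\right) = 64 \left(\left(-1 - \left(4 - 2\right)\right) - 45\right) = 64 \left(\left(-1 - 2\right) - 45\right) = 64 \left(-3 - 45\right) = 64 \left(-48\right) = -3072$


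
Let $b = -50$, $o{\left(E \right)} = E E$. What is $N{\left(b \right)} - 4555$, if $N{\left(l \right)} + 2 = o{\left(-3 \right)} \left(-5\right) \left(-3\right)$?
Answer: $-4422$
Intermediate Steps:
$o{\left(E \right)} = E^{2}$
$N{\left(l \right)} = 133$ ($N{\left(l \right)} = -2 + \left(-3\right)^{2} \left(-5\right) \left(-3\right) = -2 + 9 \left(-5\right) \left(-3\right) = -2 - -135 = -2 + 135 = 133$)
$N{\left(b \right)} - 4555 = 133 - 4555 = -4422$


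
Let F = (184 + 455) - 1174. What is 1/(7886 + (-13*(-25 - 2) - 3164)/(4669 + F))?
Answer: 4134/32597911 ≈ 0.00012682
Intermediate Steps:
F = -535 (F = 639 - 1174 = -535)
1/(7886 + (-13*(-25 - 2) - 3164)/(4669 + F)) = 1/(7886 + (-13*(-25 - 2) - 3164)/(4669 - 535)) = 1/(7886 + (-13*(-27) - 3164)/4134) = 1/(7886 + (351 - 3164)*(1/4134)) = 1/(7886 - 2813*1/4134) = 1/(7886 - 2813/4134) = 1/(32597911/4134) = 4134/32597911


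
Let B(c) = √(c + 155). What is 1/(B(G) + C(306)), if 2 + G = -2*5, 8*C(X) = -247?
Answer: -152/3989 - 64*√143/51857 ≈ -0.052863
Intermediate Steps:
C(X) = -247/8 (C(X) = (⅛)*(-247) = -247/8)
G = -12 (G = -2 - 2*5 = -2 - 10 = -12)
B(c) = √(155 + c)
1/(B(G) + C(306)) = 1/(√(155 - 12) - 247/8) = 1/(√143 - 247/8) = 1/(-247/8 + √143)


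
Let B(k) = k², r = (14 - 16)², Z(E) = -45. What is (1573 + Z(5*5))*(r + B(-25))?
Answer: 961112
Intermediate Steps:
r = 4 (r = (-2)² = 4)
(1573 + Z(5*5))*(r + B(-25)) = (1573 - 45)*(4 + (-25)²) = 1528*(4 + 625) = 1528*629 = 961112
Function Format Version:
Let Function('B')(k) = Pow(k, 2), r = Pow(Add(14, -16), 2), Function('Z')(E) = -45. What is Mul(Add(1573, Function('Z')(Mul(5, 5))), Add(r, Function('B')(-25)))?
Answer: 961112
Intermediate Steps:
r = 4 (r = Pow(-2, 2) = 4)
Mul(Add(1573, Function('Z')(Mul(5, 5))), Add(r, Function('B')(-25))) = Mul(Add(1573, -45), Add(4, Pow(-25, 2))) = Mul(1528, Add(4, 625)) = Mul(1528, 629) = 961112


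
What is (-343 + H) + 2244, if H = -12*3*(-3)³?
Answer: 2873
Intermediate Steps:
H = 972 (H = -36*(-27) = 972)
(-343 + H) + 2244 = (-343 + 972) + 2244 = 629 + 2244 = 2873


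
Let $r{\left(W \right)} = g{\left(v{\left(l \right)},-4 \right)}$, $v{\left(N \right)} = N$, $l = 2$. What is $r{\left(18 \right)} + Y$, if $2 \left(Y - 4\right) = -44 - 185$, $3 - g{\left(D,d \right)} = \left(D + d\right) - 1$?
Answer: $- \frac{209}{2} \approx -104.5$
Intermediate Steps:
$g{\left(D,d \right)} = 4 - D - d$ ($g{\left(D,d \right)} = 3 - \left(\left(D + d\right) - 1\right) = 3 - \left(-1 + D + d\right) = 4 - D - d$)
$r{\left(W \right)} = 6$ ($r{\left(W \right)} = 4 - 2 - -4 = 4 - 2 + 4 = 6$)
$Y = - \frac{221}{2}$ ($Y = 4 + \frac{-44 - 185}{2} = 4 + \frac{1}{2} \left(-229\right) = 4 - \frac{229}{2} = - \frac{221}{2} \approx -110.5$)
$r{\left(18 \right)} + Y = 6 - \frac{221}{2} = - \frac{209}{2}$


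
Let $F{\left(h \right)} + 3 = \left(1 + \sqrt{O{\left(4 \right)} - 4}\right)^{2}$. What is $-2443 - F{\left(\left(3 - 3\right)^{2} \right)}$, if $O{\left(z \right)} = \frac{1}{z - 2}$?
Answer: $- \frac{4875}{2} - i \sqrt{14} \approx -2437.5 - 3.7417 i$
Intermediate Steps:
$O{\left(z \right)} = \frac{1}{-2 + z}$
$F{\left(h \right)} = -3 + \left(1 + \frac{i \sqrt{14}}{2}\right)^{2}$ ($F{\left(h \right)} = -3 + \left(1 + \sqrt{\frac{1}{-2 + 4} - 4}\right)^{2} = -3 + \left(1 + \sqrt{\frac{1}{2} - 4}\right)^{2} = -3 + \left(1 + \sqrt{- \frac{7}{2}}\right)^{2} = -3 + \left(1 + \frac{i \sqrt{14}}{2}\right)^{2}$)
$-2443 - F{\left(\left(3 - 3\right)^{2} \right)} = -2443 - \left(- \frac{11}{2} + i \sqrt{14}\right) = -2443 + \left(\frac{11}{2} - i \sqrt{14}\right) = - \frac{4875}{2} - i \sqrt{14}$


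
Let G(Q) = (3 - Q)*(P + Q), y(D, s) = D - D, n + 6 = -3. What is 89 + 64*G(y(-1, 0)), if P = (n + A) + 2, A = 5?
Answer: -295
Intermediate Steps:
n = -9 (n = -6 - 3 = -9)
y(D, s) = 0
P = -2 (P = (-9 + 5) + 2 = -4 + 2 = -2)
G(Q) = (-2 + Q)*(3 - Q) (G(Q) = (3 - Q)*(-2 + Q) = (-2 + Q)*(3 - Q))
89 + 64*G(y(-1, 0)) = 89 + 64*(-6 - 1*0**2 + 5*0) = 89 + 64*(-6 - 1*0 + 0) = 89 + 64*(-6 + 0 + 0) = 89 + 64*(-6) = 89 - 384 = -295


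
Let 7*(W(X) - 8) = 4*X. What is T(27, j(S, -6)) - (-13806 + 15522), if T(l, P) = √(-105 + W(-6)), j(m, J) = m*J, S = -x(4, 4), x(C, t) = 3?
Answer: -1716 + I*√4921/7 ≈ -1716.0 + 10.021*I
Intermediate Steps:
W(X) = 8 + 4*X/7 (W(X) = 8 + (4*X)/7 = 8 + 4*X/7)
S = -3 (S = -1*3 = -3)
j(m, J) = J*m
T(l, P) = I*√4921/7 (T(l, P) = √(-105 + (8 + (4/7)*(-6))) = √(-105 + (8 - 24/7)) = √(-105 + 32/7) = √(-703/7) = I*√4921/7)
T(27, j(S, -6)) - (-13806 + 15522) = I*√4921/7 - (-13806 + 15522) = I*√4921/7 - 1*1716 = I*√4921/7 - 1716 = -1716 + I*√4921/7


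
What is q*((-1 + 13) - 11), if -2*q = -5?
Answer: 5/2 ≈ 2.5000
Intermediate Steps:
q = 5/2 (q = -½*(-5) = 5/2 ≈ 2.5000)
q*((-1 + 13) - 11) = 5*((-1 + 13) - 11)/2 = 5*(12 - 11)/2 = (5/2)*1 = 5/2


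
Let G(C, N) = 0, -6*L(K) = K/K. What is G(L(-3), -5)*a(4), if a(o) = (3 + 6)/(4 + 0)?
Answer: 0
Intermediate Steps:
L(K) = -⅙ (L(K) = -K/(6*K) = -⅙*1 = -⅙)
a(o) = 9/4
G(L(-3), -5)*a(4) = 0*(9/4) = 0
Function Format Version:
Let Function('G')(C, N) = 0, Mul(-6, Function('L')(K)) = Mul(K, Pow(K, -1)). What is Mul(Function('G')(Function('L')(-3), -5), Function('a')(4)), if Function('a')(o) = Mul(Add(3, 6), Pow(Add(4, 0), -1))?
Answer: 0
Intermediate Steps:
Function('L')(K) = Rational(-1, 6) (Function('L')(K) = Mul(Rational(-1, 6), Mul(K, Pow(K, -1))) = Mul(Rational(-1, 6), 1) = Rational(-1, 6))
Function('a')(o) = Rational(9, 4) (Function('a')(o) = Mul(9, Pow(4, -1)) = Mul(9, Rational(1, 4)) = Rational(9, 4))
Mul(Function('G')(Function('L')(-3), -5), Function('a')(4)) = Mul(0, Rational(9, 4)) = 0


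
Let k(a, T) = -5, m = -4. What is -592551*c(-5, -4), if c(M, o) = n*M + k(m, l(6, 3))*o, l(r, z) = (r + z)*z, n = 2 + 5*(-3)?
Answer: -50366835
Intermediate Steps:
n = -13 (n = 2 - 15 = -13)
l(r, z) = z*(r + z)
c(M, o) = -13*M - 5*o
-592551*c(-5, -4) = -592551*(-13*(-5) - 5*(-4)) = -592551*(65 + 20) = -592551*85 = -50366835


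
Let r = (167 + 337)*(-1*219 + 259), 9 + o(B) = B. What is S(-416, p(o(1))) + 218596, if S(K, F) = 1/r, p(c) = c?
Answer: 4406895361/20160 ≈ 2.1860e+5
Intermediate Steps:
o(B) = -9 + B
r = 20160 (r = 504*(-219 + 259) = 504*40 = 20160)
S(K, F) = 1/20160
S(-416, p(o(1))) + 218596 = 1/20160 + 218596 = 4406895361/20160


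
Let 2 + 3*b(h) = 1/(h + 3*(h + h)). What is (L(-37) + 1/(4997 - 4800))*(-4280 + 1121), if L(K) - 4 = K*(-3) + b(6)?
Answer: -996245055/2758 ≈ -3.6122e+5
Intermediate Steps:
b(h) = -2/3 + 1/(21*h) (b(h) = -2/3 + 1/(3*(h + 3*(h + h))) = -2/3 + 1/(3*(h + 3*(2*h))) = -2/3 + 1/(3*(h + 6*h)) = -2/3 + 1/(3*((7*h))) = -2/3 + (1/(7*h))/3 = -2/3 + 1/(21*h))
L(K) = 421/126 - 3*K (L(K) = 4 + (K*(-3) + (1/21)*(1 - 14*6)/6) = 4 + (-3*K + (1/21)*(1/6)*(1 - 84)) = 4 + (-3*K + (1/21)*(1/6)*(-83)) = 4 + (-3*K - 83/126) = 4 + (-83/126 - 3*K) = 421/126 - 3*K)
(L(-37) + 1/(4997 - 4800))*(-4280 + 1121) = ((421/126 - 3*(-37)) + 1/(4997 - 4800))*(-4280 + 1121) = ((421/126 + 111) + 1/197)*(-3159) = (14407/126 + 1/197)*(-3159) = (2838305/24822)*(-3159) = -996245055/2758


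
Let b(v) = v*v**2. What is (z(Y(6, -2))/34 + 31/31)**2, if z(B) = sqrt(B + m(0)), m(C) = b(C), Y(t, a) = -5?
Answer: (34 + I*sqrt(5))**2/1156 ≈ 0.99568 + 0.13153*I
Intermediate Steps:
b(v) = v**3
m(C) = C**3
z(B) = sqrt(B) (z(B) = sqrt(B + 0**3) = sqrt(B + 0) = sqrt(B))
(z(Y(6, -2))/34 + 31/31)**2 = (sqrt(-5)/34 + 31/31)**2 = ((I*sqrt(5))*(1/34) + 31*(1/31))**2 = (I*sqrt(5)/34 + 1)**2 = (1 + I*sqrt(5)/34)**2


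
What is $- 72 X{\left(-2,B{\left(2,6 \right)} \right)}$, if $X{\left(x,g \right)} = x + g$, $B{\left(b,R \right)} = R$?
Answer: $-288$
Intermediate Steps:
$X{\left(x,g \right)} = g + x$
$- 72 X{\left(-2,B{\left(2,6 \right)} \right)} = - 72 \left(6 - 2\right) = \left(-72\right) 4 = -288$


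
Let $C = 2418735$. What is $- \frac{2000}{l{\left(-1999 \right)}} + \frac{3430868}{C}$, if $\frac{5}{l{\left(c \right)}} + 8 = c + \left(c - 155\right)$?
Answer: $\frac{4025745964868}{2418735} \approx 1.6644 \cdot 10^{6}$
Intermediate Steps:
$l{\left(c \right)} = \frac{5}{-163 + 2 c}$ ($l{\left(c \right)} = \frac{5}{-8 + \left(c + \left(c - 155\right)\right)} = \frac{5}{-8 + \left(c + \left(-155 + c\right)\right)} = \frac{5}{-8 + \left(-155 + 2 c\right)} = \frac{5}{-163 + 2 c}$)
$- \frac{2000}{l{\left(-1999 \right)}} + \frac{3430868}{C} = - \frac{2000}{5 \frac{1}{-163 + 2 \left(-1999\right)}} + \frac{3430868}{2418735} = - \frac{2000}{5 \frac{1}{-163 - 3998}} + 3430868 \cdot \frac{1}{2418735} = - \frac{2000}{5 \frac{1}{-4161}} + \frac{3430868}{2418735} = - \frac{2000}{5 \left(- \frac{1}{4161}\right)} + \frac{3430868}{2418735} = - \frac{2000}{- \frac{5}{4161}} + \frac{3430868}{2418735} = \left(-2000\right) \left(- \frac{4161}{5}\right) + \frac{3430868}{2418735} = 1664400 + \frac{3430868}{2418735} = \frac{4025745964868}{2418735}$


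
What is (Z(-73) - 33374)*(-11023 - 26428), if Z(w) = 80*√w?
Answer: 1249889674 - 2996080*I*√73 ≈ 1.2499e+9 - 2.5599e+7*I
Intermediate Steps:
(Z(-73) - 33374)*(-11023 - 26428) = (80*√(-73) - 33374)*(-11023 - 26428) = (80*(I*√73) - 33374)*(-37451) = (80*I*√73 - 33374)*(-37451) = (-33374 + 80*I*√73)*(-37451) = 1249889674 - 2996080*I*√73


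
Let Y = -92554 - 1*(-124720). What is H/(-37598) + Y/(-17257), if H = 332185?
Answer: -6941893813/648828686 ≈ -10.699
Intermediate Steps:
Y = 32166 (Y = -92554 + 124720 = 32166)
H/(-37598) + Y/(-17257) = 332185/(-37598) + 32166/(-17257) = 332185*(-1/37598) + 32166*(-1/17257) = -332185/37598 - 32166/17257 = -6941893813/648828686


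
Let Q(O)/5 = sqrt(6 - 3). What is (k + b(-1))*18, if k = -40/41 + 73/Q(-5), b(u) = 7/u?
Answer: -5886/41 + 438*sqrt(3)/5 ≈ 8.1667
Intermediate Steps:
Q(O) = 5*sqrt(3) (Q(O) = 5*sqrt(6 - 3) = 5*sqrt(3))
k = -40/41 + 73*sqrt(3)/15 (k = -40/41 + 73/((5*sqrt(3))) = -40*1/41 + 73*(sqrt(3)/15) = -40/41 + 73*sqrt(3)/15 ≈ 7.4537)
(k + b(-1))*18 = ((-40/41 + 73*sqrt(3)/15) + 7/(-1))*18 = ((-40/41 + 73*sqrt(3)/15) + 7*(-1))*18 = ((-40/41 + 73*sqrt(3)/15) - 7)*18 = (-327/41 + 73*sqrt(3)/15)*18 = -5886/41 + 438*sqrt(3)/5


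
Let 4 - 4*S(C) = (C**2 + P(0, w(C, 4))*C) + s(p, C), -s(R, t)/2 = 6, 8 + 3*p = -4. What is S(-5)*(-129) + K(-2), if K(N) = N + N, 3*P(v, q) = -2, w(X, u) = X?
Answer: 1575/4 ≈ 393.75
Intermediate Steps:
P(v, q) = -2/3 (P(v, q) = (1/3)*(-2) = -2/3)
p = -4 (p = -8/3 + (1/3)*(-4) = -8/3 - 4/3 = -4)
K(N) = 2*N
s(R, t) = -12 (s(R, t) = -2*6 = -12)
S(C) = 4 - C**2/4 + C/6 (S(C) = 1 - ((C**2 - 2*C/3) - 12)/4 = 1 - (-12 + C**2 - 2*C/3)/4 = 1 + (3 - C**2/4 + C/6) = 4 - C**2/4 + C/6)
S(-5)*(-129) + K(-2) = (4 - 1/4*(-5)**2 + (1/6)*(-5))*(-129) + 2*(-2) = (4 - 1/4*25 - 5/6)*(-129) - 4 = (4 - 25/4 - 5/6)*(-129) - 4 = -37/12*(-129) - 4 = 1591/4 - 4 = 1575/4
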